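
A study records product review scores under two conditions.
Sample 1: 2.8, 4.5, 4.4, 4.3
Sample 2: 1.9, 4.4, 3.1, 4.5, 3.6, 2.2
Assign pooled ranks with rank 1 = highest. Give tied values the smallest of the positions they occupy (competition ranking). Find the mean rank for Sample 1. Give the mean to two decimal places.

4.25

Sorted (descending): 4.5, 4.5, 4.4, 4.4, 4.3, 3.6, 3.1, 2.8, 2.2, 1.9
The 2 values of 4.5 occupy positions 1–2 → each gets rank 1.
The 2 values of 4.4 occupy positions 3–4 → each gets rank 3.
Sample 1 values → pooled ranks: 2.8→8, 4.5→1, 4.4→3, 4.3→5
Mean rank = (8 + 1 + 3 + 5) / 4 = 4.25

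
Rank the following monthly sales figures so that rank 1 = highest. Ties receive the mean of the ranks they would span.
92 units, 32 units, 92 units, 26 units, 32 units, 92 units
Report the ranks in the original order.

Sorted (descending): 92, 92, 92, 32, 32, 26
The 3 values of 92 occupy positions 1–3 → average rank 2.
The 2 values of 32 occupy positions 4–5 → average rank (4+5)/2 = 4.5.

2, 4.5, 2, 6, 4.5, 2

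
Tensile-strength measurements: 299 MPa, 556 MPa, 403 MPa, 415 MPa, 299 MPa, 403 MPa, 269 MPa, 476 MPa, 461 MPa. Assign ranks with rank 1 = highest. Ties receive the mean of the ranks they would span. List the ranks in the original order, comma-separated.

Sorted (descending): 556, 476, 461, 415, 403, 403, 299, 299, 269
The 2 values of 403 occupy positions 5–6 → average rank (5+6)/2 = 5.5.
The 2 values of 299 occupy positions 7–8 → average rank (7+8)/2 = 7.5.

7.5, 1, 5.5, 4, 7.5, 5.5, 9, 2, 3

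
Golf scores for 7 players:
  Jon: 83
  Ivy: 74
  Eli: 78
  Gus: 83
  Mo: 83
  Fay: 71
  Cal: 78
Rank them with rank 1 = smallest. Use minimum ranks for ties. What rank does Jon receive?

Sorted (ascending): 71, 74, 78, 78, 83, 83, 83
The 2 values of 78 occupy positions 3–4 → each gets rank 3.
The 3 values of 83 occupy positions 5–7 → each gets rank 5.
Jon has value 83 → rank 5.

5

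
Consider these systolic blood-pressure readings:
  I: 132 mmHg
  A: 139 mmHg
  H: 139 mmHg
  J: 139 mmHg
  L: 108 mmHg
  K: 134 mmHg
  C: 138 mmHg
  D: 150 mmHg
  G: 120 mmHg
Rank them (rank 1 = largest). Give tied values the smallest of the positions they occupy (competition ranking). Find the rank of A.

2

Sorted (descending): 150, 139, 139, 139, 138, 134, 132, 120, 108
The 3 values of 139 occupy positions 2–4 → each gets rank 2.
A has value 139 mmHg → rank 2.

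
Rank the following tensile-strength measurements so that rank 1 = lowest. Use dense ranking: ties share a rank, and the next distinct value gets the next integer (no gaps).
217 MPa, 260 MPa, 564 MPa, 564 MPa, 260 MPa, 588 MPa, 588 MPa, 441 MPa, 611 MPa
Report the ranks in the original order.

1, 2, 4, 4, 2, 5, 5, 3, 6

Sorted (ascending): 217, 260, 260, 441, 564, 564, 588, 588, 611
The 2 values of 260 share dense rank 2.
The 2 values of 564 share dense rank 4.
The 2 values of 588 share dense rank 5.
Remaining distinct values take the next consecutive integers.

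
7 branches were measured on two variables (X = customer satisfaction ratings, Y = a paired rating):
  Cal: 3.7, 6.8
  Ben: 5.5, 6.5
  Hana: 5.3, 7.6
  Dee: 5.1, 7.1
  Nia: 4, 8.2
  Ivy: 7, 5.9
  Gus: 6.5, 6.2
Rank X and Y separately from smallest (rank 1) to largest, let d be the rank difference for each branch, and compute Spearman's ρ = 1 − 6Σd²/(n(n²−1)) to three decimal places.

Ranks of variable 1: 1, 5, 4, 3, 2, 7, 6
Ranks of variable 2: 4, 3, 6, 5, 7, 1, 2
d = r₁ − r₂: -3, 2, -2, -2, -5, 6, 4
d²: 9, 4, 4, 4, 25, 36, 16; Σd² = 98
ρ = 1 − 6·98/(7·48) = 1 − 588/336 = -0.750

-0.750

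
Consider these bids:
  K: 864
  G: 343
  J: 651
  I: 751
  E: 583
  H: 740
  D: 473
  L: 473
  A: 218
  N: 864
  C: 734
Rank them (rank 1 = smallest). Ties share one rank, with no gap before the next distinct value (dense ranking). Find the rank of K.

Sorted (ascending): 218, 343, 473, 473, 583, 651, 734, 740, 751, 864, 864
The 2 values of 473 share dense rank 3.
The 2 values of 864 share dense rank 9.
Remaining distinct values take the next consecutive integers.
K has value 864 → rank 9.

9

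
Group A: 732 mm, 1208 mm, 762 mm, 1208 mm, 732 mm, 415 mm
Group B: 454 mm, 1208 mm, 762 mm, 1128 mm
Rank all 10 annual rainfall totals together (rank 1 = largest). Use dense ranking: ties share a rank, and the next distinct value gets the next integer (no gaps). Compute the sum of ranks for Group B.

11

Sorted (descending): 1208, 1208, 1208, 1128, 762, 762, 732, 732, 454, 415
The 3 values of 1208 share dense rank 1.
The 2 values of 762 share dense rank 3.
The 2 values of 732 share dense rank 4.
Remaining distinct values take the next consecutive integers.
Group B values → pooled ranks: 454→5, 1208→1, 762→3, 1128→2
Rank sum = 5 + 1 + 3 + 2 = 11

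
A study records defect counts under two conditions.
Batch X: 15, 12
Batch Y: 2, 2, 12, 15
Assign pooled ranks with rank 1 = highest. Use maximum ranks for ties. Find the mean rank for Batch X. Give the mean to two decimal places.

Sorted (descending): 15, 15, 12, 12, 2, 2
The 2 values of 15 occupy positions 1–2 → each gets rank 2.
The 2 values of 12 occupy positions 3–4 → each gets rank 4.
The 2 values of 2 occupy positions 5–6 → each gets rank 6.
Batch X values → pooled ranks: 15→2, 12→4
Mean rank = (2 + 4) / 2 = 3.00

3.00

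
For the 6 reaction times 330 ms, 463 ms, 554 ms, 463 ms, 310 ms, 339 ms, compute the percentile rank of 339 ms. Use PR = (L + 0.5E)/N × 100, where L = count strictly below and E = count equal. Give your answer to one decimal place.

N = 6.
Strictly below 339: 2. Equal to 339: 1.
PR = (2 + 0.5·1)/6 × 100 = 41.7

41.7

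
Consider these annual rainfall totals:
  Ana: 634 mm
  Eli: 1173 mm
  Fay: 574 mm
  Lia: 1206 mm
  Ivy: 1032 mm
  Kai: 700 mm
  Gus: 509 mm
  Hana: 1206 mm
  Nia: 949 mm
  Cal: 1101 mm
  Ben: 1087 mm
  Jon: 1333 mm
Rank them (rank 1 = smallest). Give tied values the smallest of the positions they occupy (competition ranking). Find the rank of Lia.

Sorted (ascending): 509, 574, 634, 700, 949, 1032, 1087, 1101, 1173, 1206, 1206, 1333
The 2 values of 1206 occupy positions 10–11 → each gets rank 10.
Lia has value 1206 mm → rank 10.

10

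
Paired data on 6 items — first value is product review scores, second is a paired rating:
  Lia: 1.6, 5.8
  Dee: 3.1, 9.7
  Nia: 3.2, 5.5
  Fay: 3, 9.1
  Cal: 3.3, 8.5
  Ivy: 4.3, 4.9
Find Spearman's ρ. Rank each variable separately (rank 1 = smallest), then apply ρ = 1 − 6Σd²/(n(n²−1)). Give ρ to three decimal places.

-0.486

Ranks of variable 1: 1, 3, 4, 2, 5, 6
Ranks of variable 2: 3, 6, 2, 5, 4, 1
d = r₁ − r₂: -2, -3, 2, -3, 1, 5
d²: 4, 9, 4, 9, 1, 25; Σd² = 52
ρ = 1 − 6·52/(6·35) = 1 − 312/210 = -0.486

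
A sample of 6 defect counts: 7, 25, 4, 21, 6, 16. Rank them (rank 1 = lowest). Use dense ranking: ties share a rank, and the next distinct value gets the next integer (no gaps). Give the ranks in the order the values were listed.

Sorted (ascending): 4, 6, 7, 16, 21, 25
No ties — each value takes its position as its rank.

3, 6, 1, 5, 2, 4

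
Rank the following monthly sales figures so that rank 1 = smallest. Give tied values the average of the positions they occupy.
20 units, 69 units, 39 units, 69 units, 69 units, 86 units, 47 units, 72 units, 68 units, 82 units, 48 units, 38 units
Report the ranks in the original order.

Sorted (ascending): 20, 38, 39, 47, 48, 68, 69, 69, 69, 72, 82, 86
The 3 values of 69 occupy positions 7–9 → average rank 8.

1, 8, 3, 8, 8, 12, 4, 10, 6, 11, 5, 2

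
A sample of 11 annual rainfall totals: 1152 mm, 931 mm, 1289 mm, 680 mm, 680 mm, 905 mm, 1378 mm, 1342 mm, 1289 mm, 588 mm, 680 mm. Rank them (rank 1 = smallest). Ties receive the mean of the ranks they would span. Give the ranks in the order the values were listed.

Sorted (ascending): 588, 680, 680, 680, 905, 931, 1152, 1289, 1289, 1342, 1378
The 3 values of 680 occupy positions 2–4 → average rank 3.
The 2 values of 1289 occupy positions 8–9 → average rank (8+9)/2 = 8.5.

7, 6, 8.5, 3, 3, 5, 11, 10, 8.5, 1, 3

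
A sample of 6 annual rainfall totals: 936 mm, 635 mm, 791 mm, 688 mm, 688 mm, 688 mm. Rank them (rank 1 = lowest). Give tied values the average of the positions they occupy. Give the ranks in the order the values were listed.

Sorted (ascending): 635, 688, 688, 688, 791, 936
The 3 values of 688 occupy positions 2–4 → average rank 3.

6, 1, 5, 3, 3, 3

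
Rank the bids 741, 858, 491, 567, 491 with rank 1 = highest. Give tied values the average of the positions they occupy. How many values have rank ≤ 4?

Sorted (descending): 858, 741, 567, 491, 491
The 2 values of 491 occupy positions 4–5 → average rank (4+5)/2 = 4.5.
Ranks ≤ 4: {1, 2, 3} → 3 values.

3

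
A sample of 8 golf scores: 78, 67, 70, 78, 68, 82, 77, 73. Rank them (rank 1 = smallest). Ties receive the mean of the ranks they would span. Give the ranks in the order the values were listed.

6.5, 1, 3, 6.5, 2, 8, 5, 4

Sorted (ascending): 67, 68, 70, 73, 77, 78, 78, 82
The 2 values of 78 occupy positions 6–7 → average rank (6+7)/2 = 6.5.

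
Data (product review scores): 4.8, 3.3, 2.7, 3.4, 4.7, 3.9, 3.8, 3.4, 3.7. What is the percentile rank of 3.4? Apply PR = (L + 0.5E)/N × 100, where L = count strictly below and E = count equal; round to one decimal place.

33.3

N = 9.
Strictly below 3.4: 2. Equal to 3.4: 2.
PR = (2 + 0.5·2)/9 × 100 = 33.3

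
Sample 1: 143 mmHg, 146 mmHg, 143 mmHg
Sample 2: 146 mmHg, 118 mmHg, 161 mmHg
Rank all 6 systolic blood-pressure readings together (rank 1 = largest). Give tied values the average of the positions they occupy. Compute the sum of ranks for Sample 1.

11.5

Sorted (descending): 161, 146, 146, 143, 143, 118
The 2 values of 146 occupy positions 2–3 → average rank (2+3)/2 = 2.5.
The 2 values of 143 occupy positions 4–5 → average rank (4+5)/2 = 4.5.
Sample 1 values → pooled ranks: 143→4.5, 146→2.5, 143→4.5
Rank sum = 4.5 + 2.5 + 4.5 = 11.5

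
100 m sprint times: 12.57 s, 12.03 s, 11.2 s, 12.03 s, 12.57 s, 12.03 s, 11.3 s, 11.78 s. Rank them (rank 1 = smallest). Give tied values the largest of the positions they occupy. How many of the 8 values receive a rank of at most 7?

6

Sorted (ascending): 11.2, 11.3, 11.78, 12.03, 12.03, 12.03, 12.57, 12.57
The 3 values of 12.03 occupy positions 4–6 → each gets rank 6.
The 2 values of 12.57 occupy positions 7–8 → each gets rank 8.
Ranks ≤ 7: {1, 2, 3, 6, 6, 6} → 6 values.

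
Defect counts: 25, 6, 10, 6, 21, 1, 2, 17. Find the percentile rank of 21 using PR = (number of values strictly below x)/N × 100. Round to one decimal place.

75.0

N = 8.
Strictly below 21: 6. Equal to 21: 1.
PR = 6/8 × 100 = 75.0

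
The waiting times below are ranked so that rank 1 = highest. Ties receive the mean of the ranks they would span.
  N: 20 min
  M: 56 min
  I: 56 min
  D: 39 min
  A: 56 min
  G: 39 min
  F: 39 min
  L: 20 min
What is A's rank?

Sorted (descending): 56, 56, 56, 39, 39, 39, 20, 20
The 3 values of 56 occupy positions 1–3 → average rank 2.
The 3 values of 39 occupy positions 4–6 → average rank 5.
The 2 values of 20 occupy positions 7–8 → average rank (7+8)/2 = 7.5.
A has value 56 min → rank 2.

2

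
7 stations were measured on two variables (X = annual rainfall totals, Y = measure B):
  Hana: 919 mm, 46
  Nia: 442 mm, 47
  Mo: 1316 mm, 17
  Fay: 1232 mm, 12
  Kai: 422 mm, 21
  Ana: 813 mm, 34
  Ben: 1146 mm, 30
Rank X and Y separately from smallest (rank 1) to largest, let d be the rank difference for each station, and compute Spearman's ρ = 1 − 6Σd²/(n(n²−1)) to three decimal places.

Ranks of variable 1: 4, 2, 7, 6, 1, 3, 5
Ranks of variable 2: 6, 7, 2, 1, 3, 5, 4
d = r₁ − r₂: -2, -5, 5, 5, -2, -2, 1
d²: 4, 25, 25, 25, 4, 4, 1; Σd² = 88
ρ = 1 − 6·88/(7·48) = 1 − 528/336 = -0.571

-0.571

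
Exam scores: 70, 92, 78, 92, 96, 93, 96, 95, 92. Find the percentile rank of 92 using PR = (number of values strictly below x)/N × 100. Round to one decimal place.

N = 9.
Strictly below 92: 2. Equal to 92: 3.
PR = 2/9 × 100 = 22.2

22.2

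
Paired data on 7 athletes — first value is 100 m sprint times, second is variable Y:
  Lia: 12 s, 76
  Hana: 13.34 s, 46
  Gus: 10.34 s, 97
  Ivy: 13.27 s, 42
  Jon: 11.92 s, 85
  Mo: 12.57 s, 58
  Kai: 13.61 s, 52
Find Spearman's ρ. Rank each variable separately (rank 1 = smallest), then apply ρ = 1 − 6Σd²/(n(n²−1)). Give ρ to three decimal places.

-0.857

Ranks of variable 1: 3, 6, 1, 5, 2, 4, 7
Ranks of variable 2: 5, 2, 7, 1, 6, 4, 3
d = r₁ − r₂: -2, 4, -6, 4, -4, 0, 4
d²: 4, 16, 36, 16, 16, 0, 16; Σd² = 104
ρ = 1 − 6·104/(7·48) = 1 − 624/336 = -0.857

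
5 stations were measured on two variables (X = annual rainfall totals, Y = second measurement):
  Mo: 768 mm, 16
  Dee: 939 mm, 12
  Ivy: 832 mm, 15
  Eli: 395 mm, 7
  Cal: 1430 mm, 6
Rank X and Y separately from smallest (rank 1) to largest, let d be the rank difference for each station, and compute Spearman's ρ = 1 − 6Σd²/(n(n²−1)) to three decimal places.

Ranks of variable 1: 2, 4, 3, 1, 5
Ranks of variable 2: 5, 3, 4, 2, 1
d = r₁ − r₂: -3, 1, -1, -1, 4
d²: 9, 1, 1, 1, 16; Σd² = 28
ρ = 1 − 6·28/(5·24) = 1 − 168/120 = -0.400

-0.400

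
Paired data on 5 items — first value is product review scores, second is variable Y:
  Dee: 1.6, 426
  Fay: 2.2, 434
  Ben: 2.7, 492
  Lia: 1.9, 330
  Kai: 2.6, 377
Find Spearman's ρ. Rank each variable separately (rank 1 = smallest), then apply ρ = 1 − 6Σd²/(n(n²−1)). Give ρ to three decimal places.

0.500

Ranks of variable 1: 1, 3, 5, 2, 4
Ranks of variable 2: 3, 4, 5, 1, 2
d = r₁ − r₂: -2, -1, 0, 1, 2
d²: 4, 1, 0, 1, 4; Σd² = 10
ρ = 1 − 6·10/(5·24) = 1 − 60/120 = 0.500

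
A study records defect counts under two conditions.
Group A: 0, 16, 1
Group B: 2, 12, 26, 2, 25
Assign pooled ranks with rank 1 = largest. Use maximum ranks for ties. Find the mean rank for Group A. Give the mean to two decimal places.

Sorted (descending): 26, 25, 16, 12, 2, 2, 1, 0
The 2 values of 2 occupy positions 5–6 → each gets rank 6.
Group A values → pooled ranks: 0→8, 16→3, 1→7
Mean rank = (8 + 3 + 7) / 3 = 6.00

6.00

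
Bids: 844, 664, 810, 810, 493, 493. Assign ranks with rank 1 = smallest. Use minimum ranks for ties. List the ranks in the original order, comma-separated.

6, 3, 4, 4, 1, 1

Sorted (ascending): 493, 493, 664, 810, 810, 844
The 2 values of 493 occupy positions 1–2 → each gets rank 1.
The 2 values of 810 occupy positions 4–5 → each gets rank 4.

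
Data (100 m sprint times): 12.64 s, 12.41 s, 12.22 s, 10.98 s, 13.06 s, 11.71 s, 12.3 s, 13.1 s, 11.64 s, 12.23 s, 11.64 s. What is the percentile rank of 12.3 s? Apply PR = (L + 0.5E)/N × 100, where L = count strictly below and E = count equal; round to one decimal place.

N = 11.
Strictly below 12.3: 6. Equal to 12.3: 1.
PR = (6 + 0.5·1)/11 × 100 = 59.1

59.1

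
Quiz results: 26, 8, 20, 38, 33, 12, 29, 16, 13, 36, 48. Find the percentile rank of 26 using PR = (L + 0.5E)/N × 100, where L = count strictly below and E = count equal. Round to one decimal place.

50.0

N = 11.
Strictly below 26: 5. Equal to 26: 1.
PR = (5 + 0.5·1)/11 × 100 = 50.0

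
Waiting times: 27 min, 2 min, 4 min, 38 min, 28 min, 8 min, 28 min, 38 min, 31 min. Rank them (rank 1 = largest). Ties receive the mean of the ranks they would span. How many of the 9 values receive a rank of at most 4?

Sorted (descending): 38, 38, 31, 28, 28, 27, 8, 4, 2
The 2 values of 38 occupy positions 1–2 → average rank (1+2)/2 = 1.5.
The 2 values of 28 occupy positions 4–5 → average rank (4+5)/2 = 4.5.
Ranks ≤ 4: {1.5, 1.5, 3} → 3 values.

3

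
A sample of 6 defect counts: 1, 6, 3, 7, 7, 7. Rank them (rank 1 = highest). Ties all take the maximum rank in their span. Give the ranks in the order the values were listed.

6, 4, 5, 3, 3, 3

Sorted (descending): 7, 7, 7, 6, 3, 1
The 3 values of 7 occupy positions 1–3 → each gets rank 3.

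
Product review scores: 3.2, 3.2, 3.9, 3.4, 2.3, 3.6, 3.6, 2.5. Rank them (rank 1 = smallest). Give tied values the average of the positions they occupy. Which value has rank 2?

2.5

Sorted (ascending): 2.3, 2.5, 3.2, 3.2, 3.4, 3.6, 3.6, 3.9
The 2 values of 3.2 occupy positions 3–4 → average rank (3+4)/2 = 3.5.
The 2 values of 3.6 occupy positions 6–7 → average rank (6+7)/2 = 6.5.
Rank 2 → value 2.5.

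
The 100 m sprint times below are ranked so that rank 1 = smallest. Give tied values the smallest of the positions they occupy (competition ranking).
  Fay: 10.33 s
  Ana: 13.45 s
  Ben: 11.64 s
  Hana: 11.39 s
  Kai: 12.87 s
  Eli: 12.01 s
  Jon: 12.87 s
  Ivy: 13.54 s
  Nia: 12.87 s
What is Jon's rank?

5

Sorted (ascending): 10.33, 11.39, 11.64, 12.01, 12.87, 12.87, 12.87, 13.45, 13.54
The 3 values of 12.87 occupy positions 5–7 → each gets rank 5.
Jon has value 12.87 s → rank 5.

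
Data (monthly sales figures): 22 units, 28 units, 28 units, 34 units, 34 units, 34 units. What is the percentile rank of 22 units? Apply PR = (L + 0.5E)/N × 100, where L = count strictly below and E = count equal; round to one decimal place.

N = 6.
Strictly below 22: 0. Equal to 22: 1.
PR = (0 + 0.5·1)/6 × 100 = 8.3

8.3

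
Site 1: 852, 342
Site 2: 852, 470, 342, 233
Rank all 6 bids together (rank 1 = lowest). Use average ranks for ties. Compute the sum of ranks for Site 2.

13

Sorted (ascending): 233, 342, 342, 470, 852, 852
The 2 values of 342 occupy positions 2–3 → average rank (2+3)/2 = 2.5.
The 2 values of 852 occupy positions 5–6 → average rank (5+6)/2 = 5.5.
Site 2 values → pooled ranks: 852→5.5, 470→4, 342→2.5, 233→1
Rank sum = 5.5 + 4 + 2.5 + 1 = 13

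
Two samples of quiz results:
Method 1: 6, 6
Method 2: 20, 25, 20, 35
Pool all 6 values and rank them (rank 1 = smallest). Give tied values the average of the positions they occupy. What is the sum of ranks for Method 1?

Sorted (ascending): 6, 6, 20, 20, 25, 35
The 2 values of 6 occupy positions 1–2 → average rank (1+2)/2 = 1.5.
The 2 values of 20 occupy positions 3–4 → average rank (3+4)/2 = 3.5.
Method 1 values → pooled ranks: 6→1.5, 6→1.5
Rank sum = 1.5 + 1.5 = 3

3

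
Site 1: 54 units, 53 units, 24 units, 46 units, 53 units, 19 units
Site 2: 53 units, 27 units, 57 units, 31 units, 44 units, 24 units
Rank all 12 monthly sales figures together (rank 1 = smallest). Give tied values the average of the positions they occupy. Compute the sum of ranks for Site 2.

Sorted (ascending): 19, 24, 24, 27, 31, 44, 46, 53, 53, 53, 54, 57
The 2 values of 24 occupy positions 2–3 → average rank (2+3)/2 = 2.5.
The 3 values of 53 occupy positions 8–10 → average rank 9.
Site 2 values → pooled ranks: 53→9, 27→4, 57→12, 31→5, 44→6, 24→2.5
Rank sum = 9 + 4 + 12 + 5 + 6 + 2.5 = 38.5

38.5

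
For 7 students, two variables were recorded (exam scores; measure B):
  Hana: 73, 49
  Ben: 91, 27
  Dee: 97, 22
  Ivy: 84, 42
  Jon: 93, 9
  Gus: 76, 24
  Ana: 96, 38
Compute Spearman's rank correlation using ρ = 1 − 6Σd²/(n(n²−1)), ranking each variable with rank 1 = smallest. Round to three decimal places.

-0.571

Ranks of variable 1: 1, 4, 7, 3, 5, 2, 6
Ranks of variable 2: 7, 4, 2, 6, 1, 3, 5
d = r₁ − r₂: -6, 0, 5, -3, 4, -1, 1
d²: 36, 0, 25, 9, 16, 1, 1; Σd² = 88
ρ = 1 − 6·88/(7·48) = 1 − 528/336 = -0.571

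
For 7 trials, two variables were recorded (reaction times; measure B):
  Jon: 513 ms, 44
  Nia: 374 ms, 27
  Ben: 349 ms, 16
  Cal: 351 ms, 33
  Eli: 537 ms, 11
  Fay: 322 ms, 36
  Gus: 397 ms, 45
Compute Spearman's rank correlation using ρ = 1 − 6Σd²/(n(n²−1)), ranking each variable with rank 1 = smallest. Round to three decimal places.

-0.036

Ranks of variable 1: 6, 4, 2, 3, 7, 1, 5
Ranks of variable 2: 6, 3, 2, 4, 1, 5, 7
d = r₁ − r₂: 0, 1, 0, -1, 6, -4, -2
d²: 0, 1, 0, 1, 36, 16, 4; Σd² = 58
ρ = 1 − 6·58/(7·48) = 1 − 348/336 = -0.036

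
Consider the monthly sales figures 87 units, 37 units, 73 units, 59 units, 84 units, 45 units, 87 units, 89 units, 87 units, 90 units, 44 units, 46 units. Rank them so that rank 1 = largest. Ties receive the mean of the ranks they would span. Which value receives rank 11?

44

Sorted (descending): 90, 89, 87, 87, 87, 84, 73, 59, 46, 45, 44, 37
The 3 values of 87 occupy positions 3–5 → average rank 4.
Rank 11 → value 44.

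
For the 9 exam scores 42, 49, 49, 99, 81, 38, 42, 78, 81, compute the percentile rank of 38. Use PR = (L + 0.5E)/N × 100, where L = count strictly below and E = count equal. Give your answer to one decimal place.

N = 9.
Strictly below 38: 0. Equal to 38: 1.
PR = (0 + 0.5·1)/9 × 100 = 5.6

5.6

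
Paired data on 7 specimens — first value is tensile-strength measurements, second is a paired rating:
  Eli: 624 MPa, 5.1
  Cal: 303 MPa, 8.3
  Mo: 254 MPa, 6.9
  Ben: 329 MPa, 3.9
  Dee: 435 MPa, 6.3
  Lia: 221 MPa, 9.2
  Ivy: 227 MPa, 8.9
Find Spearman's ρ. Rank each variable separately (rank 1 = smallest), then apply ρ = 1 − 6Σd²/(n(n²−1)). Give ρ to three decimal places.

Ranks of variable 1: 7, 4, 3, 5, 6, 1, 2
Ranks of variable 2: 2, 5, 4, 1, 3, 7, 6
d = r₁ − r₂: 5, -1, -1, 4, 3, -6, -4
d²: 25, 1, 1, 16, 9, 36, 16; Σd² = 104
ρ = 1 − 6·104/(7·48) = 1 − 624/336 = -0.857

-0.857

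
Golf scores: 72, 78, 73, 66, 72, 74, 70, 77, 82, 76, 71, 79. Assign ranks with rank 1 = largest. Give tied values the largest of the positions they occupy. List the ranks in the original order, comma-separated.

Sorted (descending): 82, 79, 78, 77, 76, 74, 73, 72, 72, 71, 70, 66
The 2 values of 72 occupy positions 8–9 → each gets rank 9.

9, 3, 7, 12, 9, 6, 11, 4, 1, 5, 10, 2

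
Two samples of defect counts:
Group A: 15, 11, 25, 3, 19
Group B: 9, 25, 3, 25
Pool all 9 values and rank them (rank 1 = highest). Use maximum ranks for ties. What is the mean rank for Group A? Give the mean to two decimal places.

Sorted (descending): 25, 25, 25, 19, 15, 11, 9, 3, 3
The 3 values of 25 occupy positions 1–3 → each gets rank 3.
The 2 values of 3 occupy positions 8–9 → each gets rank 9.
Group A values → pooled ranks: 15→5, 11→6, 25→3, 3→9, 19→4
Mean rank = (5 + 6 + 3 + 9 + 4) / 5 = 5.40

5.40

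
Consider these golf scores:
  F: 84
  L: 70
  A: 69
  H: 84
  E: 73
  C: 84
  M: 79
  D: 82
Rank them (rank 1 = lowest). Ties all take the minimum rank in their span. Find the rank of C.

Sorted (ascending): 69, 70, 73, 79, 82, 84, 84, 84
The 3 values of 84 occupy positions 6–8 → each gets rank 6.
C has value 84 → rank 6.

6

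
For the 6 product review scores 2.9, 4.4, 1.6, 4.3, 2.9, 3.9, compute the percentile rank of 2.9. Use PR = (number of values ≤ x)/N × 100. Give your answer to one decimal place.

50.0

N = 6.
Strictly below 2.9: 1. Equal to 2.9: 2.
PR = 3/6 × 100 = 50.0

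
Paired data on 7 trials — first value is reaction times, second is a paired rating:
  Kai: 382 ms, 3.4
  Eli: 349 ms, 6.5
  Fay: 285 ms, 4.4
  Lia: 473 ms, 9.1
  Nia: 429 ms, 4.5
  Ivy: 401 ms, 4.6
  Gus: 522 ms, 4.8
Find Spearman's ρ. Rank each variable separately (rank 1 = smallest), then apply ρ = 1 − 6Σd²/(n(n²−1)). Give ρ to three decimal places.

Ranks of variable 1: 3, 2, 1, 6, 5, 4, 7
Ranks of variable 2: 1, 6, 2, 7, 3, 4, 5
d = r₁ − r₂: 2, -4, -1, -1, 2, 0, 2
d²: 4, 16, 1, 1, 4, 0, 4; Σd² = 30
ρ = 1 − 6·30/(7·48) = 1 − 180/336 = 0.464

0.464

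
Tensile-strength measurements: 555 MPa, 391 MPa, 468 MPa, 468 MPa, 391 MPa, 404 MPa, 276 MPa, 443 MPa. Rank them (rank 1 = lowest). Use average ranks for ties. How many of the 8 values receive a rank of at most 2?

1

Sorted (ascending): 276, 391, 391, 404, 443, 468, 468, 555
The 2 values of 391 occupy positions 2–3 → average rank (2+3)/2 = 2.5.
The 2 values of 468 occupy positions 6–7 → average rank (6+7)/2 = 6.5.
Ranks ≤ 2: {1} → 1 value.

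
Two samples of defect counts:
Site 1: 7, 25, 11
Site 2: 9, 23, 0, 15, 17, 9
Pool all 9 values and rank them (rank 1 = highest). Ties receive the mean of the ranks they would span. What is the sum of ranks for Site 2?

Sorted (descending): 25, 23, 17, 15, 11, 9, 9, 7, 0
The 2 values of 9 occupy positions 6–7 → average rank (6+7)/2 = 6.5.
Site 2 values → pooled ranks: 9→6.5, 23→2, 0→9, 15→4, 17→3, 9→6.5
Rank sum = 6.5 + 2 + 9 + 4 + 3 + 6.5 = 31

31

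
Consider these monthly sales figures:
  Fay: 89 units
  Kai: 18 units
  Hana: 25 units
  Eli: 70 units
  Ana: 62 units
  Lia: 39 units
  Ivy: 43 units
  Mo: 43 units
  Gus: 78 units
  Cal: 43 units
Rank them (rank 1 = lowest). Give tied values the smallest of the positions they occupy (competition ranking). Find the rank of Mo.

Sorted (ascending): 18, 25, 39, 43, 43, 43, 62, 70, 78, 89
The 3 values of 43 occupy positions 4–6 → each gets rank 4.
Mo has value 43 units → rank 4.

4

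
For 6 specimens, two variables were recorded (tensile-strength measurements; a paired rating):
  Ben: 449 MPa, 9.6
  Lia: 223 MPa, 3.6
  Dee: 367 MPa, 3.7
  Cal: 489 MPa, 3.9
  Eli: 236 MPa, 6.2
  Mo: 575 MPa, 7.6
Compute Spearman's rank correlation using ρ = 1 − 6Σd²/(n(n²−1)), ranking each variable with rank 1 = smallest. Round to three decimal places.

0.600

Ranks of variable 1: 4, 1, 3, 5, 2, 6
Ranks of variable 2: 6, 1, 2, 3, 4, 5
d = r₁ − r₂: -2, 0, 1, 2, -2, 1
d²: 4, 0, 1, 4, 4, 1; Σd² = 14
ρ = 1 − 6·14/(6·35) = 1 − 84/210 = 0.600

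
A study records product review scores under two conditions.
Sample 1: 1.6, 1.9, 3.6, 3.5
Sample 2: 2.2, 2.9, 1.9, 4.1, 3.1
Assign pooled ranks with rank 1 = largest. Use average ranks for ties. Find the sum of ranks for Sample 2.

23.5

Sorted (descending): 4.1, 3.6, 3.5, 3.1, 2.9, 2.2, 1.9, 1.9, 1.6
The 2 values of 1.9 occupy positions 7–8 → average rank (7+8)/2 = 7.5.
Sample 2 values → pooled ranks: 2.2→6, 2.9→5, 1.9→7.5, 4.1→1, 3.1→4
Rank sum = 6 + 5 + 7.5 + 1 + 4 = 23.5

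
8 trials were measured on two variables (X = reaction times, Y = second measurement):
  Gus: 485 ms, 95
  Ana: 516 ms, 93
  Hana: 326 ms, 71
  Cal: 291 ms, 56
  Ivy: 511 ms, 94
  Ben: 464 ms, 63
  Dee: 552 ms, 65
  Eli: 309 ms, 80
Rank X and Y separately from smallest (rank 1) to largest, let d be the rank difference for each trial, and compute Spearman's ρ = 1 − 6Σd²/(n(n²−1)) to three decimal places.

0.405

Ranks of variable 1: 5, 7, 3, 1, 6, 4, 8, 2
Ranks of variable 2: 8, 6, 4, 1, 7, 2, 3, 5
d = r₁ − r₂: -3, 1, -1, 0, -1, 2, 5, -3
d²: 9, 1, 1, 0, 1, 4, 25, 9; Σd² = 50
ρ = 1 − 6·50/(8·63) = 1 − 300/504 = 0.405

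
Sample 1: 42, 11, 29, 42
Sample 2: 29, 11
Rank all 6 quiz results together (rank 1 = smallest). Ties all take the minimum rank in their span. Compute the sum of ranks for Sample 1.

Sorted (ascending): 11, 11, 29, 29, 42, 42
The 2 values of 11 occupy positions 1–2 → each gets rank 1.
The 2 values of 29 occupy positions 3–4 → each gets rank 3.
The 2 values of 42 occupy positions 5–6 → each gets rank 5.
Sample 1 values → pooled ranks: 42→5, 11→1, 29→3, 42→5
Rank sum = 5 + 1 + 3 + 5 = 14

14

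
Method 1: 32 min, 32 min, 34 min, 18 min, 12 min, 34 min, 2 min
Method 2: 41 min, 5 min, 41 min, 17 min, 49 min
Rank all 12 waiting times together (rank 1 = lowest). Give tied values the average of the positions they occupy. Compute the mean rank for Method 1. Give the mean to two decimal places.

5.57

Sorted (ascending): 2, 5, 12, 17, 18, 32, 32, 34, 34, 41, 41, 49
The 2 values of 32 occupy positions 6–7 → average rank (6+7)/2 = 6.5.
The 2 values of 34 occupy positions 8–9 → average rank (8+9)/2 = 8.5.
The 2 values of 41 occupy positions 10–11 → average rank (10+11)/2 = 10.5.
Method 1 values → pooled ranks: 32→6.5, 32→6.5, 34→8.5, 18→5, 12→3, 34→8.5, 2→1
Mean rank = (6.5 + 6.5 + 8.5 + 5 + 3 + 8.5 + 1) / 7 = 5.57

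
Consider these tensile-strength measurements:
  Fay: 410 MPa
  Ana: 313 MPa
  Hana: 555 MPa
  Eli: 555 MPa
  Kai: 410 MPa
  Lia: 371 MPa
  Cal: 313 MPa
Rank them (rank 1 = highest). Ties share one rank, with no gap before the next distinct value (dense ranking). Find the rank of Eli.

Sorted (descending): 555, 555, 410, 410, 371, 313, 313
The 2 values of 555 share dense rank 1.
The 2 values of 410 share dense rank 2.
The 2 values of 313 share dense rank 4.
Remaining distinct values take the next consecutive integers.
Eli has value 555 MPa → rank 1.

1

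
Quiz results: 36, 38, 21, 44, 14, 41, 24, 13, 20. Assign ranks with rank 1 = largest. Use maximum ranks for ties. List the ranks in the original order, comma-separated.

Sorted (descending): 44, 41, 38, 36, 24, 21, 20, 14, 13
No ties — each value takes its position as its rank.

4, 3, 6, 1, 8, 2, 5, 9, 7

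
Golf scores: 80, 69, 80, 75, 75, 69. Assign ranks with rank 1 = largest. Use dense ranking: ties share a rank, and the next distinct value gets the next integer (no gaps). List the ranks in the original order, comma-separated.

1, 3, 1, 2, 2, 3

Sorted (descending): 80, 80, 75, 75, 69, 69
The 2 values of 80 share dense rank 1.
The 2 values of 75 share dense rank 2.
The 2 values of 69 share dense rank 3.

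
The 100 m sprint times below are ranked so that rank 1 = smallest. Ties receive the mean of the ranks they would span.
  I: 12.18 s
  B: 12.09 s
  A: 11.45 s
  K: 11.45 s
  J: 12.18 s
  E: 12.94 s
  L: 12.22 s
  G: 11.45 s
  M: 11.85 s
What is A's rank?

2

Sorted (ascending): 11.45, 11.45, 11.45, 11.85, 12.09, 12.18, 12.18, 12.22, 12.94
The 3 values of 11.45 occupy positions 1–3 → average rank 2.
The 2 values of 12.18 occupy positions 6–7 → average rank (6+7)/2 = 6.5.
A has value 11.45 s → rank 2.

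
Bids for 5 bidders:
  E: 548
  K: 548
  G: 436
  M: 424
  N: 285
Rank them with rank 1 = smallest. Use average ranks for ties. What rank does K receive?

Sorted (ascending): 285, 424, 436, 548, 548
The 2 values of 548 occupy positions 4–5 → average rank (4+5)/2 = 4.5.
K has value 548 → rank 4.5.

4.5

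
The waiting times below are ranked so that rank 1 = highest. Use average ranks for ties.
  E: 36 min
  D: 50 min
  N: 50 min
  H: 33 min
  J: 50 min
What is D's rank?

2

Sorted (descending): 50, 50, 50, 36, 33
The 3 values of 50 occupy positions 1–3 → average rank 2.
D has value 50 min → rank 2.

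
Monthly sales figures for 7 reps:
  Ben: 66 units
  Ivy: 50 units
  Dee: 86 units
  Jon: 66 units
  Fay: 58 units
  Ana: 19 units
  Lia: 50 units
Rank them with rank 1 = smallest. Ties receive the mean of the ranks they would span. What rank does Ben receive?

5.5

Sorted (ascending): 19, 50, 50, 58, 66, 66, 86
The 2 values of 50 occupy positions 2–3 → average rank (2+3)/2 = 2.5.
The 2 values of 66 occupy positions 5–6 → average rank (5+6)/2 = 5.5.
Ben has value 66 units → rank 5.5.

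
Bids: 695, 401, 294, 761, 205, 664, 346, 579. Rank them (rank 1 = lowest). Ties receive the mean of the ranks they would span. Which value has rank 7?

Sorted (ascending): 205, 294, 346, 401, 579, 664, 695, 761
No ties — each value takes its position as its rank.
Rank 7 → value 695.

695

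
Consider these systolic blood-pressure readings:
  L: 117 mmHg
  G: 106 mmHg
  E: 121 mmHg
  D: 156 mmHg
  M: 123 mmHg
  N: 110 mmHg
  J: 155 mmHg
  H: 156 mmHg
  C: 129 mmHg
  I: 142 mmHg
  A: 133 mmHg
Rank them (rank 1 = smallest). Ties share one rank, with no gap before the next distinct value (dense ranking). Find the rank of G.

Sorted (ascending): 106, 110, 117, 121, 123, 129, 133, 142, 155, 156, 156
The 2 values of 156 share dense rank 10.
Remaining distinct values take the next consecutive integers.
G has value 106 mmHg → rank 1.

1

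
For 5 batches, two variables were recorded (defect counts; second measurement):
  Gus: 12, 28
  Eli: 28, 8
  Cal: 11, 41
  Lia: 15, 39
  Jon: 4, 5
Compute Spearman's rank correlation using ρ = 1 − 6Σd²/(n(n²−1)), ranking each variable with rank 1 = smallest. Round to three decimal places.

Ranks of variable 1: 3, 5, 2, 4, 1
Ranks of variable 2: 3, 2, 5, 4, 1
d = r₁ − r₂: 0, 3, -3, 0, 0
d²: 0, 9, 9, 0, 0; Σd² = 18
ρ = 1 − 6·18/(5·24) = 1 − 108/120 = 0.100

0.100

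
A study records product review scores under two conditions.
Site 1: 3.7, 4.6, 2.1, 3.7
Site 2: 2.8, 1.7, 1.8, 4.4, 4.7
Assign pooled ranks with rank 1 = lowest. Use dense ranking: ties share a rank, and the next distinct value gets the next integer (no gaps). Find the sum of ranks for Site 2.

21

Sorted (ascending): 1.7, 1.8, 2.1, 2.8, 3.7, 3.7, 4.4, 4.6, 4.7
The 2 values of 3.7 share dense rank 5.
Remaining distinct values take the next consecutive integers.
Site 2 values → pooled ranks: 2.8→4, 1.7→1, 1.8→2, 4.4→6, 4.7→8
Rank sum = 4 + 1 + 2 + 6 + 8 = 21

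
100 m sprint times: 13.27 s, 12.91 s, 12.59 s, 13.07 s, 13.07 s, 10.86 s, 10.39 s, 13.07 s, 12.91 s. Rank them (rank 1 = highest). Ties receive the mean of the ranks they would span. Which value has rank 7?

Sorted (descending): 13.27, 13.07, 13.07, 13.07, 12.91, 12.91, 12.59, 10.86, 10.39
The 3 values of 13.07 occupy positions 2–4 → average rank 3.
The 2 values of 12.91 occupy positions 5–6 → average rank (5+6)/2 = 5.5.
Rank 7 → value 12.59.

12.59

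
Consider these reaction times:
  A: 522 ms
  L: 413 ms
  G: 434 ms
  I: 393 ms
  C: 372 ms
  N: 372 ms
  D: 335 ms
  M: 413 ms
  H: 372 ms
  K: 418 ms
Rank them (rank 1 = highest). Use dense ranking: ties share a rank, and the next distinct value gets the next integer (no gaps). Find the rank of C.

Sorted (descending): 522, 434, 418, 413, 413, 393, 372, 372, 372, 335
The 2 values of 413 share dense rank 4.
The 3 values of 372 share dense rank 6.
Remaining distinct values take the next consecutive integers.
C has value 372 ms → rank 6.

6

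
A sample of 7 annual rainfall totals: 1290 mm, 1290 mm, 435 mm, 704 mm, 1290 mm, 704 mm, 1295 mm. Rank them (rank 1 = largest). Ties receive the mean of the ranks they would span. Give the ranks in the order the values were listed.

Sorted (descending): 1295, 1290, 1290, 1290, 704, 704, 435
The 3 values of 1290 occupy positions 2–4 → average rank 3.
The 2 values of 704 occupy positions 5–6 → average rank (5+6)/2 = 5.5.

3, 3, 7, 5.5, 3, 5.5, 1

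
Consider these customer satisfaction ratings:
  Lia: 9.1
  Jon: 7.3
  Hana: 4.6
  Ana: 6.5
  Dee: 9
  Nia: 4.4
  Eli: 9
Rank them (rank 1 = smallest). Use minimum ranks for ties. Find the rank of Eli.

5

Sorted (ascending): 4.4, 4.6, 6.5, 7.3, 9, 9, 9.1
The 2 values of 9 occupy positions 5–6 → each gets rank 5.
Eli has value 9 → rank 5.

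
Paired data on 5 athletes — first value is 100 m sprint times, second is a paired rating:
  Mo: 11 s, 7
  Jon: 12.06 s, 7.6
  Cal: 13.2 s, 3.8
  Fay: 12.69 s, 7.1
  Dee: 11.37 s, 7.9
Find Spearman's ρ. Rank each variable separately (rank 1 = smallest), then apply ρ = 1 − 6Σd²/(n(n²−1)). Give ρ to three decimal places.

Ranks of variable 1: 1, 3, 5, 4, 2
Ranks of variable 2: 2, 4, 1, 3, 5
d = r₁ − r₂: -1, -1, 4, 1, -3
d²: 1, 1, 16, 1, 9; Σd² = 28
ρ = 1 − 6·28/(5·24) = 1 − 168/120 = -0.400

-0.400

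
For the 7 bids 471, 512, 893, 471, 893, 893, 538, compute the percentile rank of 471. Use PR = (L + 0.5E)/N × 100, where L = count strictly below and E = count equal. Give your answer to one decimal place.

14.3

N = 7.
Strictly below 471: 0. Equal to 471: 2.
PR = (0 + 0.5·2)/7 × 100 = 14.3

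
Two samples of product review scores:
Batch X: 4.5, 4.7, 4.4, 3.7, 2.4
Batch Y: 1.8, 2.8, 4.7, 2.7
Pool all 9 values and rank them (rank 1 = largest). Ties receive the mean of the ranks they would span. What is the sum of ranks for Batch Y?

23.5

Sorted (descending): 4.7, 4.7, 4.5, 4.4, 3.7, 2.8, 2.7, 2.4, 1.8
The 2 values of 4.7 occupy positions 1–2 → average rank (1+2)/2 = 1.5.
Batch Y values → pooled ranks: 1.8→9, 2.8→6, 4.7→1.5, 2.7→7
Rank sum = 9 + 6 + 1.5 + 7 = 23.5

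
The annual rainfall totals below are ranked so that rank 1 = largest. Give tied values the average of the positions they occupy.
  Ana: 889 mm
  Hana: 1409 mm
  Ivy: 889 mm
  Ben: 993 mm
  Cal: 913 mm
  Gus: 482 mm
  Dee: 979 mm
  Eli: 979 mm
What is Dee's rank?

3.5

Sorted (descending): 1409, 993, 979, 979, 913, 889, 889, 482
The 2 values of 979 occupy positions 3–4 → average rank (3+4)/2 = 3.5.
The 2 values of 889 occupy positions 6–7 → average rank (6+7)/2 = 6.5.
Dee has value 979 mm → rank 3.5.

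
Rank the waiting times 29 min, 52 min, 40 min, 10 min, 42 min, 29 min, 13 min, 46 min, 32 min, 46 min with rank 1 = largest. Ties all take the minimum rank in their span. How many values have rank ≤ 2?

3

Sorted (descending): 52, 46, 46, 42, 40, 32, 29, 29, 13, 10
The 2 values of 46 occupy positions 2–3 → each gets rank 2.
The 2 values of 29 occupy positions 7–8 → each gets rank 7.
Ranks ≤ 2: {1, 2, 2} → 3 values.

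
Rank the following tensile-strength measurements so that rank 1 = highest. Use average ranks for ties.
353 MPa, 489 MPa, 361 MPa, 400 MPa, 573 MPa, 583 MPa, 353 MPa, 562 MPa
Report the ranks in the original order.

7.5, 4, 6, 5, 2, 1, 7.5, 3

Sorted (descending): 583, 573, 562, 489, 400, 361, 353, 353
The 2 values of 353 occupy positions 7–8 → average rank (7+8)/2 = 7.5.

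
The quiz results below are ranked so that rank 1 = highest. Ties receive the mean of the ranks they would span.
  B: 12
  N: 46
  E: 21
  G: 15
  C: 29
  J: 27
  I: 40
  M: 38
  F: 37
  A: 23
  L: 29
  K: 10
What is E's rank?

9

Sorted (descending): 46, 40, 38, 37, 29, 29, 27, 23, 21, 15, 12, 10
The 2 values of 29 occupy positions 5–6 → average rank (5+6)/2 = 5.5.
E has value 21 → rank 9.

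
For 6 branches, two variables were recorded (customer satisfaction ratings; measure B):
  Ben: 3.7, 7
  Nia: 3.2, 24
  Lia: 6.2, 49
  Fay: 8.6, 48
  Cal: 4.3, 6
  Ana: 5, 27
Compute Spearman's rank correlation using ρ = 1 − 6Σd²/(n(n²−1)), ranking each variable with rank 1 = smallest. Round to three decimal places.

Ranks of variable 1: 2, 1, 5, 6, 3, 4
Ranks of variable 2: 2, 3, 6, 5, 1, 4
d = r₁ − r₂: 0, -2, -1, 1, 2, 0
d²: 0, 4, 1, 1, 4, 0; Σd² = 10
ρ = 1 − 6·10/(6·35) = 1 − 60/210 = 0.714

0.714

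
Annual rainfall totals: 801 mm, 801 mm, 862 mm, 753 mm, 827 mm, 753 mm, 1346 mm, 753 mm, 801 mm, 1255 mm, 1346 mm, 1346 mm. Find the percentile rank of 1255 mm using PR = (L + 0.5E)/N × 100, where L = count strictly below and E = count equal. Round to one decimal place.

70.8

N = 12.
Strictly below 1255: 8. Equal to 1255: 1.
PR = (8 + 0.5·1)/12 × 100 = 70.8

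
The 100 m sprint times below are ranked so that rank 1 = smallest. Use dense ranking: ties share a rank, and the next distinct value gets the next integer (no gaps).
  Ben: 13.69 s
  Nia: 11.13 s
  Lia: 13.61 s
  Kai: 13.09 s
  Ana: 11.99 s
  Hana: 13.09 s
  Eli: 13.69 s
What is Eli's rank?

5

Sorted (ascending): 11.13, 11.99, 13.09, 13.09, 13.61, 13.69, 13.69
The 2 values of 13.09 share dense rank 3.
The 2 values of 13.69 share dense rank 5.
Remaining distinct values take the next consecutive integers.
Eli has value 13.69 s → rank 5.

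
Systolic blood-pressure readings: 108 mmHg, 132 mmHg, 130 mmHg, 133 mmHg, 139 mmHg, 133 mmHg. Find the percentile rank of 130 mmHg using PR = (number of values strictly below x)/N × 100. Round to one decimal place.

N = 6.
Strictly below 130: 1. Equal to 130: 1.
PR = 1/6 × 100 = 16.7

16.7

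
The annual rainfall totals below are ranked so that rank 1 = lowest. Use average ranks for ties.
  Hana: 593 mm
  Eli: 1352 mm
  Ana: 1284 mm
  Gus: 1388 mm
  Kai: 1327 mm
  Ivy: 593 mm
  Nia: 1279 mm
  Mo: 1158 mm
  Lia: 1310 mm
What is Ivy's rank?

1.5

Sorted (ascending): 593, 593, 1158, 1279, 1284, 1310, 1327, 1352, 1388
The 2 values of 593 occupy positions 1–2 → average rank (1+2)/2 = 1.5.
Ivy has value 593 mm → rank 1.5.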